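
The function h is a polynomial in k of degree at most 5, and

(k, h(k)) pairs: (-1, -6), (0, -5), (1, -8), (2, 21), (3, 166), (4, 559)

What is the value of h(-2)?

First differences: 1, -3, 29, 145, 393. Second differences: -4, 32, 116, 248. Third differences: 36, 84, 132. Fourth differences: 48, 48.
Level-4 differences are constant, so h has degree 4.
Fitting a degree-4 polynomial gives h(k) = 2k^4 + 2k³ - 4k² - 3k - 5.
Then h(-2) = 1.

1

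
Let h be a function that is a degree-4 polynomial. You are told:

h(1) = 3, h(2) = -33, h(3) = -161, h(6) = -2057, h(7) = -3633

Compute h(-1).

15

Write h(n) = an^4 + bn³ + cn² + dn + e; the 5 given values yield a linear system in the 5 coefficients.
Solving, h(n) = -n^4 - 4n³ + 3n² - 2n + 7.
Then h(-1) = 15.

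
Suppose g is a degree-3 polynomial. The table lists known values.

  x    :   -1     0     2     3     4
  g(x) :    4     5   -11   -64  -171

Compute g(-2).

21

Write g(x) = ax³ + bx² + cx + d; the 5 given values yield a linear system in the 4 coefficients.
Solving, g(x) = -3x³ + 4x + 5.
Then g(-2) = 21.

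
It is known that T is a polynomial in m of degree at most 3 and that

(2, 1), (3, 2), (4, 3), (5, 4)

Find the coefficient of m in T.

First differences: 1, 1, 1.
Level-1 differences are constant, so T has degree 1.
Fitting a degree-1 polynomial gives T(m) = m - 1.
The coefficient of m is 1.

1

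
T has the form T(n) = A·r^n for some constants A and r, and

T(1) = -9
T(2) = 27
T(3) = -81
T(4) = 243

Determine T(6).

2187

Consecutive ratio: 27/(-9) = -3, and -81/27 = -3, so r = -3.
Then A·(-3)^1 = -9 gives A = 3, and T(n) = 3·(-3)^n.
T(6) = 3·(-3)^6 = 2187.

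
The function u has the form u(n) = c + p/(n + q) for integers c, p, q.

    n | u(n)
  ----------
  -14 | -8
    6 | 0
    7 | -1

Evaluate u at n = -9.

(u(n) − c)(n + q) = p for each data point; the three points give a linear system in c and q, then p follows.
Solving: c = -6, q = -1, p = 30, so u(n) = -6 + 30/(n − 1).
Then u(-9) = -6 + 30/(-10) = -9.

-9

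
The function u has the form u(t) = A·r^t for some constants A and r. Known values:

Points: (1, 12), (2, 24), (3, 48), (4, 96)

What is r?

Consecutive ratio: 24/12 = 2, and 48/24 = 2, so r = 2.
Then A·2^1 = 12 gives A = 6, and u(t) = 6·2^t.

2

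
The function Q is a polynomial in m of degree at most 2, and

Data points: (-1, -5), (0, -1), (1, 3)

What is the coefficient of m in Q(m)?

4

First differences: 4, 4.
Level-1 differences are constant, so Q has degree 1.
Fitting a degree-1 polynomial gives Q(m) = 4m - 1.
The coefficient of m is 4.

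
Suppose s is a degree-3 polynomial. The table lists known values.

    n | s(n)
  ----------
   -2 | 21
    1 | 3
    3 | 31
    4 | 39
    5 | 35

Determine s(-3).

Write s(n) = an³ + bn² + cn + d; the 5 given values yield a linear system in the 4 coefficients.
Solving, s(n) = -n³ + 6n² + 3n - 5.
Then s(-3) = 67.

67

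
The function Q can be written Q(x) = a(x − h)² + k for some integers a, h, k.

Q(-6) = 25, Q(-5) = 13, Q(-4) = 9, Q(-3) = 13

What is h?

-4

First differences -12, -4, 4; second difference 8 = 2a, so a = 4.
Expanding, the x-coefficient is −2ah = -8h; matching it to the data gives h = -4, and then k = 9.
So Q(x) = 4(x + 4)² + 9.
Hence h = -4.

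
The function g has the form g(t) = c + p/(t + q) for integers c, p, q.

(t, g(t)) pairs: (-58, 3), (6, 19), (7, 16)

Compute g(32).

(g(t) − c)(t + q) = p for each data point; the three points give a linear system in c and q, then p follows.
Solving: c = 4, q = -2, p = 60, so g(t) = 4 + 60/(t − 2).
Then g(32) = 4 + 60/30 = 6.

6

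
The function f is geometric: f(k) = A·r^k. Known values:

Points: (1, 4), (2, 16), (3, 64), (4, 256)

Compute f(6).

Consecutive ratio: 16/4 = 4, and 64/16 = 4, so r = 4.
Then A·4^1 = 4 gives A = 1, and f(k) = 1·4^k.
f(6) = 1·4^6 = 4096.

4096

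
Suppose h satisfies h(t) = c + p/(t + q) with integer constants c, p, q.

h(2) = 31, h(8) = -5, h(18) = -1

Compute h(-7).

(h(t) − c)(t + q) = p for each data point; the three points give a linear system in c and q, then p follows.
Solving: c = 1, q = -3, p = -30, so h(t) = 1 − 30/(t − 3).
Then h(-7) = 1 − 30/(-10) = 4.

4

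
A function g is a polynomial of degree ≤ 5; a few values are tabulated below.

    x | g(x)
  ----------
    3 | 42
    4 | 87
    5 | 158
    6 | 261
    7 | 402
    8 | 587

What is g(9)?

First differences: 45, 71, 103, 141, 185. Second differences: 26, 32, 38, 44. Third differences: 6, 6, 6.
Level-3 differences are constant, so g has degree 3.
Fitting a degree-3 polynomial gives g(x) = x³ + x² + x + 3.
Then g(9) = 822.

822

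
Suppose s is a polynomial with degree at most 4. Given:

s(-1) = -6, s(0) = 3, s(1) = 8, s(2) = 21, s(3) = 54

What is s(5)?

Write s(x) = ax^4 + bx³ + cx² + dx + e; the 5 given values yield a linear system in the 5 coefficients.
Solving, the leading coefficient vanishes, and s(x) = 2x³ - 2x² + 5x + 3.
Then s(5) = 228.

228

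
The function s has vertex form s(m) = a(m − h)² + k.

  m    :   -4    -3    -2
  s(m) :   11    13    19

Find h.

First differences 2, 6; second difference 4 = 2a, so a = 2.
Expanding, the m-coefficient is −2ah = -4h; matching it to the data gives h = -4, and then k = 11.
So s(m) = 2(m + 4)² + 11.
Hence h = -4.

-4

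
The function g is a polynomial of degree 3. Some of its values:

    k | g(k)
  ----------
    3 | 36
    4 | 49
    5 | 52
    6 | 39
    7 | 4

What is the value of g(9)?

First differences: 13, 3, -13, -35. Second differences: -10, -16, -22. Third differences: -6, -6.
Level-3 differences are constant, so g has degree 3.
Fitting a degree-3 polynomial gives g(k) = -k³ + 7k² + k - 3.
Then g(9) = -156.

-156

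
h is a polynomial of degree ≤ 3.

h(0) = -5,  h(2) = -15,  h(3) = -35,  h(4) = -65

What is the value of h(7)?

-215

Write h(x) = ax³ + bx² + cx + d; the 4 given values yield a linear system in the 4 coefficients.
Solving, the leading coefficient vanishes, and h(x) = -5x² + 5x - 5.
Then h(7) = -215.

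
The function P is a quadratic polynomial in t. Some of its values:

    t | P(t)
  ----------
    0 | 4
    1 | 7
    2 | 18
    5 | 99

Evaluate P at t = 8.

Write P(t) = at² + bt + c; the 4 given values yield a linear system in the 3 coefficients.
Solving, P(t) = 4t² - t + 4.
Then P(8) = 252.

252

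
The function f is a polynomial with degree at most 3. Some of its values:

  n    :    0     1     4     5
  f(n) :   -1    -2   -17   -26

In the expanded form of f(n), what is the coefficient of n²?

Write f(n) = an³ + bn² + cn + d; the 4 given values yield a linear system in the 4 coefficients.
Solving, the leading coefficient vanishes, and f(n) = -n² - 1.
The coefficient of n² is -1.

-1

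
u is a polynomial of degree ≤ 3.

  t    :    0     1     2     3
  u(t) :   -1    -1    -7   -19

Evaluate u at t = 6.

-91

First differences: 0, -6, -12. Second differences: -6, -6.
Level-2 differences are constant, so u has degree 2.
Fitting a degree-2 polynomial gives u(t) = -3t² + 3t - 1.
Then u(6) = -91.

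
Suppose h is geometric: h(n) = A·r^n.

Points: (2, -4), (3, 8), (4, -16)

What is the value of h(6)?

-64

Consecutive ratio: 8/(-4) = -2, and -16/8 = -2, so r = -2.
Then A·(-2)^2 = -4 gives A = -1, and h(n) = -1·(-2)^n.
h(6) = -1·(-2)^6 = -64.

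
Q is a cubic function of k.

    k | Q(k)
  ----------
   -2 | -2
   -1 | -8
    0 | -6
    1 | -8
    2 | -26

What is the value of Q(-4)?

82

Write Q(k) = ak³ + bk² + ck + d; the 5 given values yield a linear system in the 4 coefficients.
Solving, Q(k) = -2k³ - 2k² + 2k - 6.
Then Q(-4) = 82.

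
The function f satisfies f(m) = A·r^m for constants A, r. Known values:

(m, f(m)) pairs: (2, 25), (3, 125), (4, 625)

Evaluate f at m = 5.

Consecutive ratio: 125/25 = 5, and 625/125 = 5, so r = 5.
Then A·5^2 = 25 gives A = 1, and f(m) = 1·5^m.
f(5) = 1·5^5 = 3125.

3125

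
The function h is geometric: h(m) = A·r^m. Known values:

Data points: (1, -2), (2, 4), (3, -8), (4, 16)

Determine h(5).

-32

Consecutive ratio: 4/(-2) = -2, and -8/4 = -2, so r = -2.
Then A·(-2)^1 = -2 gives A = 1, and h(m) = 1·(-2)^m.
h(5) = 1·(-2)^5 = -32.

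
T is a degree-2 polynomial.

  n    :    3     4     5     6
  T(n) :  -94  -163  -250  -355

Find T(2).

-43

Write T(n) = an² + bn + c; the 4 given values yield a linear system in the 3 coefficients.
Solving, T(n) = -9n² - 6n + 5.
Then T(2) = -43.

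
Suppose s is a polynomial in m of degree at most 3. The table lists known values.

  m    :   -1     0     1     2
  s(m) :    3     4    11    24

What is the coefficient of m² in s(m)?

3

First differences: 1, 7, 13. Second differences: 6, 6.
Level-2 differences are constant, so s has degree 2.
Fitting a degree-2 polynomial gives s(m) = 3m² + 4m + 4.
The coefficient of m² is 3.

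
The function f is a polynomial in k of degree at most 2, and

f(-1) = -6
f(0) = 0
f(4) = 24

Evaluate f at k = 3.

Write f(k) = ak² + bk + c; the 3 given values yield a linear system in the 3 coefficients.
Solving, the leading coefficient vanishes, and f(k) = 6k.
Then f(3) = 18.

18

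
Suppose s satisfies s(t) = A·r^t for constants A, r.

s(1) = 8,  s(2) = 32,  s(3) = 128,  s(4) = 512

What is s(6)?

8192

Consecutive ratio: 32/8 = 4, and 128/32 = 4, so r = 4.
Then A·4^1 = 8 gives A = 2, and s(t) = 2·4^t.
s(6) = 2·4^6 = 8192.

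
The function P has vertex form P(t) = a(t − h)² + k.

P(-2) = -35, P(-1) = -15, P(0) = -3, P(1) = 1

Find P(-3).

First differences 20, 12, 4; second difference -8 = 2a, so a = -4.
Expanding, the t-coefficient is −2ah = 8h; matching it to the data gives h = 1, and then k = 1.
So P(t) = -4(t − 1)² + 1.
P(-3) = -4·(-4)² + 1 = -63.

-63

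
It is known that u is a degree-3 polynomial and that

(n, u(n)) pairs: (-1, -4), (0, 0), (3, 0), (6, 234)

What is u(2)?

Write u(n) = an³ + bn² + cn + d; the 4 given values yield a linear system in the 4 coefficients.
Solving, u(n) = 2n³ - 5n² - 3n.
Then u(2) = -10.

-10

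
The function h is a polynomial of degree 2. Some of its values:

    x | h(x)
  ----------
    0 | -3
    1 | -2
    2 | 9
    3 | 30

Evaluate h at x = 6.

First differences: 1, 11, 21. Second differences: 10, 10.
Level-2 differences are constant, so h has degree 2.
Fitting a degree-2 polynomial gives h(x) = 5x² - 4x - 3.
Then h(6) = 153.

153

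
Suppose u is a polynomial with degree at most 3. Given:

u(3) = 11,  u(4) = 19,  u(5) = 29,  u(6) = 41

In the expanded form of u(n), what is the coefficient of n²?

1

First differences: 8, 10, 12. Second differences: 2, 2.
Level-2 differences are constant, so u has degree 2.
Fitting a degree-2 polynomial gives u(n) = n² + n - 1.
The coefficient of n² is 1.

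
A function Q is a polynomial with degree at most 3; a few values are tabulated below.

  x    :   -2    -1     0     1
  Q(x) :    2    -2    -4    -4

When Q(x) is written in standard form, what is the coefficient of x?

-1

First differences: -4, -2, 0. Second differences: 2, 2.
Level-2 differences are constant, so Q has degree 2.
Fitting a degree-2 polynomial gives Q(x) = x² - x - 4.
The coefficient of x is -1.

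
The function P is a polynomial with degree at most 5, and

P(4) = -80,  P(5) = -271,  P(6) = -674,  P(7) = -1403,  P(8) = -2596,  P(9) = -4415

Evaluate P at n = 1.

1

First differences: -191, -403, -729, -1193, -1819. Second differences: -212, -326, -464, -626. Third differences: -114, -138, -162. Fourth differences: -24, -24.
Level-4 differences are constant, so P has degree 4.
Fitting a degree-4 polynomial gives P(n) = -n^4 + 3n³ - 5n + 4.
Then P(1) = 1.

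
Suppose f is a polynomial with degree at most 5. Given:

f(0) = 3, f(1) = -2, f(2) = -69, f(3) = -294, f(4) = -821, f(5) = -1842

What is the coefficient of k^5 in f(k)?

Write f(k) = ak^5 + bk^4 + ck³ + dk² + ek + p; the 6 given values yield a linear system in the 6 coefficients.
Solving, the leading coefficient vanishes, and f(k) = -2k^4 - 4k³ - 5k² + 6k + 3.
The coefficient of k^5 is 0.

0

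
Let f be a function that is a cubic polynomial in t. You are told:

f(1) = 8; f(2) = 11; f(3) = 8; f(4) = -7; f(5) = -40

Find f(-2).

23

Write f(t) = at³ + bt² + ct + d; the 5 given values yield a linear system in the 4 coefficients.
Solving, f(t) = -t³ + 3t² + t + 5.
Then f(-2) = 23.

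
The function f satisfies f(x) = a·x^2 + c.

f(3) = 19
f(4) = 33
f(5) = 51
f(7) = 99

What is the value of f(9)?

163

From f(3) = 19 and f(4) = 33: 9a + c = 19 and 16a + c = 33.
Subtracting: 7a = 14, so a = 2; then c = 19 − 2·9 = 1.
So f(x) = 2x² + 1, and f(9) = 163.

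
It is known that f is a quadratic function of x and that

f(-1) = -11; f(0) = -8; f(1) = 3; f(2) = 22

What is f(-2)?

Write f(x) = ax² + bx + c; the 4 given values yield a linear system in the 3 coefficients.
Solving, f(x) = 4x² + 7x - 8.
Then f(-2) = -6.

-6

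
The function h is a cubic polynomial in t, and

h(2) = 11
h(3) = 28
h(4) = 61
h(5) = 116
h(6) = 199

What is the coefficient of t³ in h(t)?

Write h(t) = at³ + bt² + ct + d; the 5 given values yield a linear system in the 4 coefficients.
Solving, h(t) = t³ - t² + 3t + 1.
The coefficient of t³ is 1.

1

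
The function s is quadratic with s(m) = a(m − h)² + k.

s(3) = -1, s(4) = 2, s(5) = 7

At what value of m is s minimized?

2

First differences 3, 5; second difference 2 = 2a, so a = 1.
Expanding, the m-coefficient is −2ah = -2h; matching it to the data gives h = 2, and then k = -2.
So s(m) = 1(m − 2)² − 2.
Hence h = 2.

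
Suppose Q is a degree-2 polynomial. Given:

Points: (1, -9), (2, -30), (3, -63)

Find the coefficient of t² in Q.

Write Q(t) = at² + bt + c; the 3 given values yield a linear system in the 3 coefficients.
Solving, Q(t) = -6t² - 3t.
The coefficient of t² is -6.

-6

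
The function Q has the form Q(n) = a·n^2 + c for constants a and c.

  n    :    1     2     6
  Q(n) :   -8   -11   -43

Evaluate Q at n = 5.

From Q(1) = -8 and Q(2) = -11: 1a + c = -8 and 4a + c = -11.
Subtracting: 3a = -3, so a = -1; then c = -8 − (-1)·1 = -7.
So Q(n) = -1n² − 7, and Q(5) = -32.

-32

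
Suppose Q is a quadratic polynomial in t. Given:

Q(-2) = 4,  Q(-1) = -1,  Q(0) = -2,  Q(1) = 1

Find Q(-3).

First differences: -5, -1, 3. Second differences: 4, 4.
Level-2 differences are constant, so Q has degree 2.
Fitting a degree-2 polynomial gives Q(t) = 2t² + t - 2.
Then Q(-3) = 13.

13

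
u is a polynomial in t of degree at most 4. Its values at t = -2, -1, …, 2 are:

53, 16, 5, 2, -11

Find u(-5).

Write u(t) = at^4 + bt³ + ct² + dt + e; the 5 given values yield a linear system in the 5 coefficients.
Solving, the leading coefficient vanishes, and u(t) = -3t³ + 4t² - 4t + 5.
Then u(-5) = 500.

500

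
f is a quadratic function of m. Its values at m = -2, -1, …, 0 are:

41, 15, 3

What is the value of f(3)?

51

Write f(m) = am² + bm + c; the 3 given values yield a linear system in the 3 coefficients.
Solving, f(m) = 7m² - 5m + 3.
Then f(3) = 51.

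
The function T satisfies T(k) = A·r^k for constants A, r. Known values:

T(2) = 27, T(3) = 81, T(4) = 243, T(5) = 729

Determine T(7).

Consecutive ratio: 81/27 = 3, and 243/81 = 3, so r = 3.
Then A·3^2 = 27 gives A = 3, and T(k) = 3·3^k.
T(7) = 3·3^7 = 6561.

6561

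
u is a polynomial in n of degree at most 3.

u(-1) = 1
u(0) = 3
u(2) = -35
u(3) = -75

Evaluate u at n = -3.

Write u(n) = an³ + bn² + cn + d; the 4 given values yield a linear system in the 4 coefficients.
Solving, the leading coefficient vanishes, and u(n) = -7n² - 5n + 3.
Then u(-3) = -45.

-45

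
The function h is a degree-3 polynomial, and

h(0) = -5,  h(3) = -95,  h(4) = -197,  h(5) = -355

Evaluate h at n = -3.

13

Write h(n) = an³ + bn² + cn + d; the 4 given values yield a linear system in the 4 coefficients.
Solving, h(n) = -2n³ - 4n² - 5.
Then h(-3) = 13.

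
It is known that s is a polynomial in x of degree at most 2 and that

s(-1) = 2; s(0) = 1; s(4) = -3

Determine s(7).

-6

Write s(x) = ax² + bx + c; the 3 given values yield a linear system in the 3 coefficients.
Solving, the leading coefficient vanishes, and s(x) = -x + 1.
Then s(7) = -6.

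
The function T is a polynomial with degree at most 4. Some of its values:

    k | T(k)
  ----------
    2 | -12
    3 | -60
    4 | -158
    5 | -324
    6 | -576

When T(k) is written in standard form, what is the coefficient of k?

-1

Write T(k) = ak^4 + bk³ + ck² + dk + e; the 5 given values yield a linear system in the 5 coefficients.
Solving, the leading coefficient vanishes, and T(k) = -3k³ + 2k² - k + 6.
The coefficient of k is -1.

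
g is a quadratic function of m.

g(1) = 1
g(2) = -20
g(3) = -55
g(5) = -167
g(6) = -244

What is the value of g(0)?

Write g(m) = am² + bm + c; the 5 given values yield a linear system in the 3 coefficients.
Solving, g(m) = -7m² + 8.
Then g(0) = 8.

8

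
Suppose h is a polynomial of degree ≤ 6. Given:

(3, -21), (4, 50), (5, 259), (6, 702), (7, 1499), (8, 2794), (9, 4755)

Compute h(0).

-6

First differences: 71, 209, 443, 797, 1295, 1961. Second differences: 138, 234, 354, 498, 666. Third differences: 96, 120, 144, 168. Fourth differences: 24, 24, 24.
Level-4 differences are constant, so h has degree 4.
Fitting a degree-4 polynomial gives h(k) = k^4 - 2k³ - 4k² - 2k - 6.
Then h(0) = -6.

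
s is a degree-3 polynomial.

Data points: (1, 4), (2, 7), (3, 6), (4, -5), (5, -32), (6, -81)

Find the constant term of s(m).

First differences: 3, -1, -11, -27, -49. Second differences: -4, -10, -16, -22. Third differences: -6, -6, -6.
Level-3 differences are constant, so s has degree 3.
Fitting a degree-3 polynomial gives s(m) = -m³ + 4m² - 2m + 3.
The constant term is s(0) = 3.

3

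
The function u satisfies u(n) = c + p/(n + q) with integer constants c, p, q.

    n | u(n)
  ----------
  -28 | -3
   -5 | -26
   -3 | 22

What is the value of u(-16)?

(u(n) − c)(n + q) = p for each data point; the three points give a linear system in c and q, then p follows.
Solving: c = -2, q = 4, p = 24, so u(n) = -2 + 24/(n + 4).
Then u(-16) = -2 + 24/(-12) = -4.

-4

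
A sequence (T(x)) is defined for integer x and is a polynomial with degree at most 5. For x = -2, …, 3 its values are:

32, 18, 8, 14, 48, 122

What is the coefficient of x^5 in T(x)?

0

Write T(x) = ax^5 + bx^4 + cx³ + dx² + ex + p; the 6 given values yield a linear system in the 6 coefficients.
Solving, the top 2 coefficients vanish, and T(x) = 2x³ + 8x² - 4x + 8.
The coefficient of x^5 is 0.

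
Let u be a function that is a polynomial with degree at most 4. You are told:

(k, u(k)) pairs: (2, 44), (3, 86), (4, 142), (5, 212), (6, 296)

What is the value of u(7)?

394

First differences: 42, 56, 70, 84. Second differences: 14, 14, 14.
Level-2 differences are constant, so u has degree 2.
Extending the table by one column gives the next first difference 98, so u(7) = 296 + 98 = 394.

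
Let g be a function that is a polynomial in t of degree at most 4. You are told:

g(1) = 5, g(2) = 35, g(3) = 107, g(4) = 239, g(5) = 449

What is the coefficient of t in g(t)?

0

Write g(t) = at^4 + bt³ + ct² + dt + e; the 5 given values yield a linear system in the 5 coefficients.
Solving, the leading coefficient vanishes, and g(t) = 3t³ + 3t² - 1.
The coefficient of t is 0.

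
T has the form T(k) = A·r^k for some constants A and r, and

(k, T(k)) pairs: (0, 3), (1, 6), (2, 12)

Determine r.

2

Consecutive ratio: 6/3 = 2, and 12/6 = 2, so r = 2.
Then A·2^0 = 3 gives A = 3, and T(k) = 3·2^k.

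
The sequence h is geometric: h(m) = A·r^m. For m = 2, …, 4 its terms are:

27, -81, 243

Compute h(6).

Consecutive ratio: -81/27 = -3, and 243/(-81) = -3, so r = -3.
Then A·(-3)^2 = 27 gives A = 3, and h(m) = 3·(-3)^m.
h(6) = 3·(-3)^6 = 2187.

2187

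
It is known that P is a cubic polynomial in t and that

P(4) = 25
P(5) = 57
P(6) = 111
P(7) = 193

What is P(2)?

Write P(t) = at³ + bt² + ct + d; the 4 given values yield a linear system in the 4 coefficients.
Solving, P(t) = t³ - 4t² + 7t - 3.
Then P(2) = 3.

3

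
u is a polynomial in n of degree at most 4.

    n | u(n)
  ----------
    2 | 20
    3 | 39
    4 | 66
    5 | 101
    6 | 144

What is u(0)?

First differences: 19, 27, 35, 43. Second differences: 8, 8, 8.
Level-2 differences are constant, so u has degree 2.
Fitting a degree-2 polynomial gives u(n) = 4n² - n + 6.
The constant term is u(0) = 6.

6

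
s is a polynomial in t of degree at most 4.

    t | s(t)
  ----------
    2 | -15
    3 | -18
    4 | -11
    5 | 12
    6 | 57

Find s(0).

First differences: -3, 7, 23, 45. Second differences: 10, 16, 22. Third differences: 6, 6.
Level-3 differences are constant, so s has degree 3.
Fitting a degree-3 polynomial gives s(t) = t³ - 4t² - 2t - 3.
Then s(0) = -3.

-3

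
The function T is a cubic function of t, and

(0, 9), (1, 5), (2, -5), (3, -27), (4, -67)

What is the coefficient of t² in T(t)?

First differences: -4, -10, -22, -40. Second differences: -6, -12, -18. Third differences: -6, -6.
Level-3 differences are constant, so T has degree 3.
Fitting a degree-3 polynomial gives T(t) = -t³ - 3t + 9.
The coefficient of t² is 0.

0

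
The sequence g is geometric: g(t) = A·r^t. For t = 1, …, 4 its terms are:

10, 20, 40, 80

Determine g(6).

320

Consecutive ratio: 20/10 = 2, and 40/20 = 2, so r = 2.
Then A·2^1 = 10 gives A = 5, and g(t) = 5·2^t.
g(6) = 5·2^6 = 320.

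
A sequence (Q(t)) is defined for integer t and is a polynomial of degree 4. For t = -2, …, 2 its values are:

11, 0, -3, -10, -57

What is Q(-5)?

Write Q(t) = at^4 + bt³ + ct² + dt + e; the 5 given values yield a linear system in the 5 coefficients.
Solving, Q(t) = -t^4 - 4t³ - t² - t - 3.
Then Q(-5) = -148.

-148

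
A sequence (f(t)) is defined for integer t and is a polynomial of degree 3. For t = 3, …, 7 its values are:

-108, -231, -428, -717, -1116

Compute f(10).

-3153

Write f(t) = at³ + bt² + ct + d; the 5 given values yield a linear system in the 4 coefficients.
Solving, f(t) = -3t³ - t² - 5t - 3.
Then f(10) = -3153.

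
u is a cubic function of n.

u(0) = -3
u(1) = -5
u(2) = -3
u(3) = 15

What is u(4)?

61

Write u(n) = an³ + bn² + cn + d; the 4 given values yield a linear system in the 4 coefficients.
Solving, u(n) = 2n³ - 4n² - 3.
Then u(4) = 61.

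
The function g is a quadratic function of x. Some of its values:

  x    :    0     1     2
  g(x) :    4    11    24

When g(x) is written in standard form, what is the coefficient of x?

Write g(x) = ax² + bx + c; the 3 given values yield a linear system in the 3 coefficients.
Solving, g(x) = 3x² + 4x + 4.
The coefficient of x is 4.

4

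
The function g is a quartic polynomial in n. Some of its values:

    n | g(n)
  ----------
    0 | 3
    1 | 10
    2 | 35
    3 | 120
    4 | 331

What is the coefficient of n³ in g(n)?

Write g(n) = an^4 + bn³ + cn² + dn + e; the 5 given values yield a linear system in the 5 coefficients.
Solving, g(n) = n^4 + n³ - n² + 6n + 3.
The coefficient of n³ is 1.

1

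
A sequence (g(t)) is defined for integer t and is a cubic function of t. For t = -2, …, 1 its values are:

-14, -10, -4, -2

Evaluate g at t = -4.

Write g(t) = at³ + bt² + ct + d; the 4 given values yield a linear system in the 4 coefficients.
Solving, g(t) = -t³ - 2t² + 5t - 4.
Then g(-4) = 8.

8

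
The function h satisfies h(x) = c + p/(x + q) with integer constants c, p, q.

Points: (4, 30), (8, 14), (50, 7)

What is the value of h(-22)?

(h(x) − c)(x + q) = p for each data point; the three points give a linear system in c and q, then p follows.
Solving: c = 6, q = -2, p = 48, so h(x) = 6 + 48/(x − 2).
Then h(-22) = 6 + 48/(-24) = 4.

4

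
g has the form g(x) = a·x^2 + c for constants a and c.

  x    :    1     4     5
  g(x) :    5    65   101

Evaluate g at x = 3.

37

From g(1) = 5 and g(4) = 65: 1a + c = 5 and 16a + c = 65.
Subtracting: 15a = 60, so a = 4; then c = 5 − 4·1 = 1.
So g(x) = 4x² + 1, and g(3) = 37.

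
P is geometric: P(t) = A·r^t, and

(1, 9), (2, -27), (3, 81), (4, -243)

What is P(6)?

-2187

Consecutive ratio: -27/9 = -3, and 81/(-27) = -3, so r = -3.
Then A·(-3)^1 = 9 gives A = -3, and P(t) = -3·(-3)^t.
P(6) = -3·(-3)^6 = -2187.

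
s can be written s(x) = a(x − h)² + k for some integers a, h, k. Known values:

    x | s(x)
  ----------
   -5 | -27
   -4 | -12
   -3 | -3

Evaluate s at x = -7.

First differences 15, 9; second difference -6 = 2a, so a = -3.
Expanding, the x-coefficient is −2ah = 6h; matching it to the data gives h = -2, and then k = 0.
So s(x) = -3(x + 2)² + 0.
s(-7) = -3·(-5)² + 0 = -75.

-75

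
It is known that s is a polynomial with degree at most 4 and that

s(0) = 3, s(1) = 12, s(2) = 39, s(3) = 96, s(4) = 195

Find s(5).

First differences: 9, 27, 57, 99. Second differences: 18, 30, 42. Third differences: 12, 12.
Level-3 differences are constant, so s has degree 3.
Fitting a degree-3 polynomial gives s(t) = 2t³ + 3t² + 4t + 3.
Then s(5) = 348.

348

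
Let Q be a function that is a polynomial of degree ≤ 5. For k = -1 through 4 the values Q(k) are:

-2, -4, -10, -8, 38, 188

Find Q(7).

Write Q(k) = ak^5 + bk^4 + ck³ + dk² + ek + p; the 6 given values yield a linear system in the 6 coefficients.
Solving, the leading coefficient vanishes, and Q(k) = k^4 - 3k² - 4k - 4.
Then Q(7) = 2222.

2222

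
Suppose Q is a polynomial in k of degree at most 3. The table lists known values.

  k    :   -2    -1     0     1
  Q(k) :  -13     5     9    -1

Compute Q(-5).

First differences: 18, 4, -10. Second differences: -14, -14.
Level-2 differences are constant, so Q has degree 2.
Fitting a degree-2 polynomial gives Q(k) = -7k² - 3k + 9.
Then Q(-5) = -151.

-151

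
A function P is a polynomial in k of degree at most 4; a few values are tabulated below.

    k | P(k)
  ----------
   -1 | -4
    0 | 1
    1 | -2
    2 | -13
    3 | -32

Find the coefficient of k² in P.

-4

Write P(k) = ak^4 + bk³ + ck² + dk + e; the 5 given values yield a linear system in the 5 coefficients.
Solving, the top 2 coefficients vanish, and P(k) = -4k² + k + 1.
The coefficient of k² is -4.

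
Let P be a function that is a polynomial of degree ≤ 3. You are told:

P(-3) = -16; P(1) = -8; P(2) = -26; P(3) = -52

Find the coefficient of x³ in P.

0

Write P(x) = ax³ + bx² + cx + d; the 4 given values yield a linear system in the 4 coefficients.
Solving, the leading coefficient vanishes, and P(x) = -4x² - 6x + 2.
The coefficient of x³ is 0.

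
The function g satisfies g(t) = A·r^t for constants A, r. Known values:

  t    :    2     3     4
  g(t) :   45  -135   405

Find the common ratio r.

-3

Consecutive ratio: -135/45 = -3, and 405/(-135) = -3, so r = -3.
Then A·(-3)^2 = 45 gives A = 5, and g(t) = 5·(-3)^t.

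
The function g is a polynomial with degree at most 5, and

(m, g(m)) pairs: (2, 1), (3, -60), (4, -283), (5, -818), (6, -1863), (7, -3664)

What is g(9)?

-10758

Write g(m) = am^5 + bm^4 + cm³ + dm² + em + p; the 6 given values yield a linear system in the 6 coefficients.
Solving, the leading coefficient vanishes, and g(m) = -2m^4 + 3m³ + 2m² + 2m - 3.
Then g(9) = -10758.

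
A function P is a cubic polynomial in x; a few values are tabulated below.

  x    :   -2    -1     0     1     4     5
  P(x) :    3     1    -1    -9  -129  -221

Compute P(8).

-737

Write P(x) = ax³ + bx² + cx + d; the 6 given values yield a linear system in the 4 coefficients.
Solving, P(x) = -x³ - 3x² - 4x - 1.
Then P(8) = -737.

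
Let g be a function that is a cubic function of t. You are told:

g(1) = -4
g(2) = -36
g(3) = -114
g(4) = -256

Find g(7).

Write g(t) = at³ + bt² + ct + d; the 4 given values yield a linear system in the 4 coefficients.
Solving, g(t) = -3t³ - 5t² + 4t.
Then g(7) = -1246.

-1246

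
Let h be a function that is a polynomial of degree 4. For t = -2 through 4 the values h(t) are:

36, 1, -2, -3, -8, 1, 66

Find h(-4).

Write h(t) = at^4 + bt³ + ct² + dt + e; the 7 given values yield a linear system in the 5 coefficients.
Solving, h(t) = t^4 - 3t³ + t - 2.
Then h(-4) = 442.

442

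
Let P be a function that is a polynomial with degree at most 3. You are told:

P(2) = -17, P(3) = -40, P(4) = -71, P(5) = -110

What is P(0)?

5

Write P(m) = am³ + bm² + cm + d; the 4 given values yield a linear system in the 4 coefficients.
Solving, the leading coefficient vanishes, and P(m) = -4m² - 3m + 5.
Then P(0) = 5.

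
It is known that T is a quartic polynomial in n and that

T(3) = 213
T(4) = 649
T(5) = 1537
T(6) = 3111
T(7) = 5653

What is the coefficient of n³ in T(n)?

3

Write T(n) = an^4 + bn³ + cn² + dn + e; the 5 given values yield a linear system in the 5 coefficients.
Solving, T(n) = 2n^4 + 3n³ - 4n² + 3n - 3.
The coefficient of n³ is 3.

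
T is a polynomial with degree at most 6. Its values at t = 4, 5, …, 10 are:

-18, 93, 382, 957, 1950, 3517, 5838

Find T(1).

First differences: 111, 289, 575, 993, 1567, 2321. Second differences: 178, 286, 418, 574, 754. Third differences: 108, 132, 156, 180. Fourth differences: 24, 24, 24.
Level-4 differences are constant, so T has degree 4.
Fitting a degree-4 polynomial gives T(t) = t^4 - 4t³ - 2t² + 4t - 2.
Then T(1) = -3.

-3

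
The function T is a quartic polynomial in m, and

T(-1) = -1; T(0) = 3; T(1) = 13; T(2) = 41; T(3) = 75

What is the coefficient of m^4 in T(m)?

Write T(m) = am^4 + bm³ + cm² + dm + e; the 5 given values yield a linear system in the 5 coefficients.
Solving, T(m) = -m^4 + 4m³ + 4m² + 3m + 3.
The coefficient of m^4 is -1.

-1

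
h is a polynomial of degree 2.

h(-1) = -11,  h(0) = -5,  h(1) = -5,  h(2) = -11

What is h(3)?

First differences: 6, 0, -6. Second differences: -6, -6.
Level-2 differences are constant, so h has degree 2.
Fitting a degree-2 polynomial gives h(x) = -3x² + 3x - 5.
Then h(3) = -23.

-23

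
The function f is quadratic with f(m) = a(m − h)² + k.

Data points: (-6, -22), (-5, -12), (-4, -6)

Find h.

First differences 10, 6; second difference -4 = 2a, so a = -2.
Expanding, the m-coefficient is −2ah = 4h; matching it to the data gives h = -3, and then k = -4.
So f(m) = -2(m + 3)² − 4.
Hence h = -3.

-3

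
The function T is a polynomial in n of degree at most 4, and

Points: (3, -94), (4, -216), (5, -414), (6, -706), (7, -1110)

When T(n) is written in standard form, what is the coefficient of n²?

-2

Write T(n) = an^4 + bn³ + cn² + dn + e; the 5 given values yield a linear system in the 5 coefficients.
Solving, the leading coefficient vanishes, and T(n) = -3n³ - 2n² + 3n - 4.
The coefficient of n² is -2.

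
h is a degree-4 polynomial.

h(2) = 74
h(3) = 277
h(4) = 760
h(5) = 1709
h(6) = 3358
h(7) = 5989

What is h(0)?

First differences: 203, 483, 949, 1649, 2631. Second differences: 280, 466, 700, 982. Third differences: 186, 234, 282. Fourth differences: 48, 48.
Level-4 differences are constant, so h has degree 4.
Fitting a degree-4 polynomial gives h(t) = 2t^4 + 3t³ + 3t² + t + 4.
The constant term is h(0) = 4.

4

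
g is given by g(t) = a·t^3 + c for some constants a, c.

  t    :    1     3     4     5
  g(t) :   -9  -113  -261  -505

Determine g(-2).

From g(1) = -9 and g(3) = -113: 1a + c = -9 and 27a + c = -113.
Subtracting: 26a = -104, so a = -4; then c = -9 − (-4)·1 = -5.
So g(t) = -4t³ − 5, and g(-2) = 27.

27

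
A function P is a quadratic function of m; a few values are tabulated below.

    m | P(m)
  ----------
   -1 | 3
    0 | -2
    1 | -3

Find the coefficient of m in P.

Write P(m) = am² + bm + c; the 3 given values yield a linear system in the 3 coefficients.
Solving, P(m) = 2m² - 3m - 2.
The coefficient of m is -3.

-3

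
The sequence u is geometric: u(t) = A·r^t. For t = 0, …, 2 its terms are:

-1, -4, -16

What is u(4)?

-256

Consecutive ratio: -4/(-1) = 4, and -16/(-4) = 4, so r = 4.
Then A·4^0 = -1 gives A = -1, and u(t) = -1·4^t.
u(4) = -1·4^4 = -256.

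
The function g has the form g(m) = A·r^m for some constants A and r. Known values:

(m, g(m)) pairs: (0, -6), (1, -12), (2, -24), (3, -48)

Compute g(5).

-192

Consecutive ratio: -12/(-6) = 2, and -24/(-12) = 2, so r = 2.
Then A·2^0 = -6 gives A = -6, and g(m) = -6·2^m.
g(5) = -6·2^5 = -192.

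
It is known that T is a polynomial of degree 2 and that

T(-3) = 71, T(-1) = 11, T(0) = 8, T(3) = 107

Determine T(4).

Write T(k) = ak² + bk + c; the 4 given values yield a linear system in the 3 coefficients.
Solving, T(k) = 9k² + 6k + 8.
Then T(4) = 176.

176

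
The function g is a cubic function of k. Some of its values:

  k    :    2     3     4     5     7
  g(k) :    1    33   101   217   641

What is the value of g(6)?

393

Write g(k) = ak³ + bk² + ck + d; the 5 given values yield a linear system in the 4 coefficients.
Solving, g(k) = 2k³ - 6k - 3.
Then g(6) = 393.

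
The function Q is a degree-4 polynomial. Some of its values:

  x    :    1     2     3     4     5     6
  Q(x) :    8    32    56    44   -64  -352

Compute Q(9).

-3496

First differences: 24, 24, -12, -108, -288. Second differences: 0, -36, -96, -180. Third differences: -36, -60, -84. Fourth differences: -24, -24.
Level-4 differences are constant, so Q has degree 4.
Fitting a degree-4 polynomial gives Q(x) = -x^4 + 4x³ + x² + 8x - 4.
Then Q(9) = -3496.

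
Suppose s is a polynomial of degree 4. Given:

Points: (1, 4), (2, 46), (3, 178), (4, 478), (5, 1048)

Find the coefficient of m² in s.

Write s(m) = am^4 + bm³ + cm² + dm + e; the 5 given values yield a linear system in the 5 coefficients.
Solving, s(m) = m^4 + 3m³ + 2m² - 2.
The coefficient of m² is 2.

2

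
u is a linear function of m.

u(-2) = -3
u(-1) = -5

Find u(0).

Write u(m) = am + b; the 2 given values yield a linear system in the 2 coefficients.
Solving, u(m) = -2m - 7.
Then u(0) = -7.

-7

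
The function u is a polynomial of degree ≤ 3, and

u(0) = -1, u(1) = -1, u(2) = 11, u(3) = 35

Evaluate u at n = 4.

71

First differences: 0, 12, 24. Second differences: 12, 12.
Level-2 differences are constant, so u has degree 2.
Extending the table by one column gives the next first difference 36, so u(4) = 35 + 36 = 71.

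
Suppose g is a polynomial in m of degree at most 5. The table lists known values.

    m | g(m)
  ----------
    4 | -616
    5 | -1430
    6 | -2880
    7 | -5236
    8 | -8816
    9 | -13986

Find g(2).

-56

First differences: -814, -1450, -2356, -3580, -5170. Second differences: -636, -906, -1224, -1590. Third differences: -270, -318, -366. Fourth differences: -48, -48.
Level-4 differences are constant, so g has degree 4.
Fitting a degree-4 polynomial gives g(m) = -2m^4 - m³ - m² - 6m.
Then g(2) = -56.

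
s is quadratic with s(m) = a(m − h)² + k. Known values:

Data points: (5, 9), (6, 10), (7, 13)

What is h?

5

First differences 1, 3; second difference 2 = 2a, so a = 1.
Expanding, the m-coefficient is −2ah = -2h; matching it to the data gives h = 5, and then k = 9.
So s(m) = 1(m − 5)² + 9.
Hence h = 5.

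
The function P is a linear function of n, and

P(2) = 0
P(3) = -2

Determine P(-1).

Write P(n) = an + b; the 2 given values yield a linear system in the 2 coefficients.
Solving, P(n) = -2n + 4.
Then P(-1) = 6.

6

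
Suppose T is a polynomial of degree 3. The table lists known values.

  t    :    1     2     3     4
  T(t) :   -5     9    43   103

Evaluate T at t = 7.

499

Write T(t) = at³ + bt² + ct + d; the 4 given values yield a linear system in the 4 coefficients.
Solving, T(t) = t³ + 4t² - 5t - 5.
Then T(7) = 499.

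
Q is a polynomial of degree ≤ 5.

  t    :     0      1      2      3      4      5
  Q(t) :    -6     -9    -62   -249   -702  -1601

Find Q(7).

First differences: -3, -53, -187, -453, -899. Second differences: -50, -134, -266, -446. Third differences: -84, -132, -180. Fourth differences: -48, -48.
Level-4 differences are constant, so Q has degree 4.
Fitting a degree-4 polynomial gives Q(t) = -2t^4 - 2t³ - 5t² + 6t - 6.
Then Q(7) = -5697.

-5697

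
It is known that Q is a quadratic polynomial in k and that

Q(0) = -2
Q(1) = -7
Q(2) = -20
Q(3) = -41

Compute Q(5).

Write Q(k) = ak² + bk + c; the 4 given values yield a linear system in the 3 coefficients.
Solving, Q(k) = -4k² - k - 2.
Then Q(5) = -107.

-107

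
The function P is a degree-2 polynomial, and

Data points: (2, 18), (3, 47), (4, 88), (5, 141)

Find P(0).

First differences: 29, 41, 53. Second differences: 12, 12.
Level-2 differences are constant, so P has degree 2.
Fitting a degree-2 polynomial gives P(t) = 6t² - t - 4.
Then P(0) = -4.

-4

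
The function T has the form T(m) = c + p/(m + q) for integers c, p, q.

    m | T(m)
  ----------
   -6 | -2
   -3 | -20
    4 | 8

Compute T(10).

(T(m) − c)(m + q) = p for each data point; the three points give a linear system in c and q, then p follows.
Solving: c = 4, q = 2, p = 24, so T(m) = 4 + 24/(m + 2).
Then T(10) = 4 + 24/12 = 6.

6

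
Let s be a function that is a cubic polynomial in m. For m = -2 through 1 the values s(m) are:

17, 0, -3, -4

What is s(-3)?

Write s(m) = am³ + bm² + cm + d; the 4 given values yield a linear system in the 4 coefficients.
Solving, s(m) = -2m³ + m² - 3.
Then s(-3) = 60.

60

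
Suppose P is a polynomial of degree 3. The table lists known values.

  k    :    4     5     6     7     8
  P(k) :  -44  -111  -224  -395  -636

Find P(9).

First differences: -67, -113, -171, -241. Second differences: -46, -58, -70. Third differences: -12, -12.
Level-3 differences are constant, so P has degree 3.
Fitting a degree-3 polynomial gives P(k) = -2k³ + 7k² - 8k + 4.
Then P(9) = -959.

-959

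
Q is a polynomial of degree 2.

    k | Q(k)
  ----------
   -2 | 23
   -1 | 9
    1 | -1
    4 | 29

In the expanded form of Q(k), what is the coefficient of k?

-5

Write Q(k) = ak² + bk + c; the 4 given values yield a linear system in the 3 coefficients.
Solving, Q(k) = 3k² - 5k + 1.
The coefficient of k is -5.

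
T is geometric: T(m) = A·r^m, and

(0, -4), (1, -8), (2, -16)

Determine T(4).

Consecutive ratio: -8/(-4) = 2, and -16/(-8) = 2, so r = 2.
Then A·2^0 = -4 gives A = -4, and T(m) = -4·2^m.
T(4) = -4·2^4 = -64.

-64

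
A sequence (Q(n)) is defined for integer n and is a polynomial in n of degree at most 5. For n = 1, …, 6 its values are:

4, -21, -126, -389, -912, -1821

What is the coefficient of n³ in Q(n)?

-3

First differences: -25, -105, -263, -523, -909. Second differences: -80, -158, -260, -386. Third differences: -78, -102, -126. Fourth differences: -24, -24.
Level-4 differences are constant, so Q has degree 4.
Fitting a degree-4 polynomial gives Q(n) = -n^4 - 3n³ + 3n² + 2n + 3.
The coefficient of n³ is -3.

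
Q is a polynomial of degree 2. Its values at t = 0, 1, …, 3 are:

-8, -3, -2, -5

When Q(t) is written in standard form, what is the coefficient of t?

Write Q(t) = at² + bt + c; the 4 given values yield a linear system in the 3 coefficients.
Solving, Q(t) = -2t² + 7t - 8.
The coefficient of t is 7.

7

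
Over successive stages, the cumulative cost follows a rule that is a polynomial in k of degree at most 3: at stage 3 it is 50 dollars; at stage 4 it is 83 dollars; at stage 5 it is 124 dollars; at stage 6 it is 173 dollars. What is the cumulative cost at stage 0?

-1

Write the value at k as h(k).
First differences: 33, 41, 49. Second differences: 8, 8.
Level-2 differences are constant, so h has degree 2.
Fitting a degree-2 polynomial gives h(k) = 4k² + 5k - 1.
Then h(0) = -1.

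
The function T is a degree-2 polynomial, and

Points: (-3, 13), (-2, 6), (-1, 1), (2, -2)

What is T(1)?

Write T(k) = ak² + bk + c; the 4 given values yield a linear system in the 3 coefficients.
Solving, T(k) = k² - 2k - 2.
Then T(1) = -3.

-3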